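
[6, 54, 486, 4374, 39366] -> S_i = 6*9^i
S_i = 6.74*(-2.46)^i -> [6.74, -16.58, 40.79, -100.34, 246.83]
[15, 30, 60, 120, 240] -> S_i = 15*2^i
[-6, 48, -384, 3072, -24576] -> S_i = -6*-8^i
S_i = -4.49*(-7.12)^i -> [-4.49, 31.97, -227.62, 1620.64, -11538.95]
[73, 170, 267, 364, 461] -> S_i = 73 + 97*i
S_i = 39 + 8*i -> [39, 47, 55, 63, 71]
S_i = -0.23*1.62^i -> [-0.23, -0.37, -0.6, -0.98, -1.58]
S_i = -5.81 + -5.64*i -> [-5.81, -11.45, -17.09, -22.73, -28.37]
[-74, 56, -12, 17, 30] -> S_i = Random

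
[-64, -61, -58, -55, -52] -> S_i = -64 + 3*i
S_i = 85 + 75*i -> [85, 160, 235, 310, 385]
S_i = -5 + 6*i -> [-5, 1, 7, 13, 19]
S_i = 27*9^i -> [27, 243, 2187, 19683, 177147]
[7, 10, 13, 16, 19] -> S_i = 7 + 3*i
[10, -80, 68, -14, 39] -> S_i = Random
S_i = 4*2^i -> [4, 8, 16, 32, 64]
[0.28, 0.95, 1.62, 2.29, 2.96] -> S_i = 0.28 + 0.67*i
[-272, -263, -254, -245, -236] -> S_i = -272 + 9*i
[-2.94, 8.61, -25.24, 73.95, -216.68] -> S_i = -2.94*(-2.93)^i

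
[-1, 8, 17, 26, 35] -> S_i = -1 + 9*i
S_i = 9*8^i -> [9, 72, 576, 4608, 36864]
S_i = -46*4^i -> [-46, -184, -736, -2944, -11776]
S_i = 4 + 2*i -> [4, 6, 8, 10, 12]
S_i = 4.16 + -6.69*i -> [4.16, -2.53, -9.22, -15.91, -22.6]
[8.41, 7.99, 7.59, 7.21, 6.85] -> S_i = 8.41*0.95^i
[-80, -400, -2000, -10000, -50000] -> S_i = -80*5^i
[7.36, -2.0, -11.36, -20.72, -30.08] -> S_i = 7.36 + -9.36*i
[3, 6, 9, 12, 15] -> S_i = 3 + 3*i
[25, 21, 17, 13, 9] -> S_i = 25 + -4*i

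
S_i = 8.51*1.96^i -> [8.51, 16.68, 32.69, 64.08, 125.59]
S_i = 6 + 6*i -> [6, 12, 18, 24, 30]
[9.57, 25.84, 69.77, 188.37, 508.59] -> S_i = 9.57*2.70^i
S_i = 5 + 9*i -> [5, 14, 23, 32, 41]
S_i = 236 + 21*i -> [236, 257, 278, 299, 320]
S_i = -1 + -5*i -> [-1, -6, -11, -16, -21]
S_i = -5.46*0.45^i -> [-5.46, -2.46, -1.11, -0.5, -0.22]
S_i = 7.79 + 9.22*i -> [7.79, 17.01, 26.23, 35.45, 44.67]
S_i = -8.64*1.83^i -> [-8.64, -15.81, -28.93, -52.95, -96.9]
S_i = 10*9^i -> [10, 90, 810, 7290, 65610]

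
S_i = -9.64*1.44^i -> [-9.64, -13.88, -19.99, -28.78, -41.45]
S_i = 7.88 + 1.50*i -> [7.88, 9.38, 10.88, 12.38, 13.88]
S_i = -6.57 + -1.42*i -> [-6.57, -7.99, -9.41, -10.83, -12.25]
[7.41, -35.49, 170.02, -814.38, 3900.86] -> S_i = 7.41*(-4.79)^i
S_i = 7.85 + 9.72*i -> [7.85, 17.57, 27.29, 37.01, 46.73]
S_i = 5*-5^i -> [5, -25, 125, -625, 3125]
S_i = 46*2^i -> [46, 92, 184, 368, 736]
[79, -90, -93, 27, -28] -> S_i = Random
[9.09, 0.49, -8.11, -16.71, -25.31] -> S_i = 9.09 + -8.60*i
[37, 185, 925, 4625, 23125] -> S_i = 37*5^i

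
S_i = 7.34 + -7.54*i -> [7.34, -0.2, -7.74, -15.28, -22.82]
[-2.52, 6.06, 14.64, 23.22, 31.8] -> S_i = -2.52 + 8.58*i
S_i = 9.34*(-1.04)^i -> [9.34, -9.71, 10.1, -10.51, 10.93]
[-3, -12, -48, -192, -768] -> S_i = -3*4^i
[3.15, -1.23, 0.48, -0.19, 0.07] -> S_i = 3.15*(-0.39)^i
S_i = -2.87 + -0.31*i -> [-2.87, -3.18, -3.49, -3.8, -4.11]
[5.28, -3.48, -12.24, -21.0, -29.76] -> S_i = 5.28 + -8.76*i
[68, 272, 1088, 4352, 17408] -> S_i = 68*4^i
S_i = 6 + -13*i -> [6, -7, -20, -33, -46]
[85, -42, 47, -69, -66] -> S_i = Random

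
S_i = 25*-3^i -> [25, -75, 225, -675, 2025]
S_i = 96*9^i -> [96, 864, 7776, 69984, 629856]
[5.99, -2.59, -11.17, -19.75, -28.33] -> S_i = 5.99 + -8.58*i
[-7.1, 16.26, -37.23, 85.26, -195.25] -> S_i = -7.10*(-2.29)^i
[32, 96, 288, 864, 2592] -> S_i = 32*3^i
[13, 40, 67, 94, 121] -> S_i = 13 + 27*i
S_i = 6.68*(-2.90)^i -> [6.68, -19.37, 56.18, -162.92, 472.46]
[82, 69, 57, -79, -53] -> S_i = Random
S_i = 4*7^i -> [4, 28, 196, 1372, 9604]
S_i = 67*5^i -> [67, 335, 1675, 8375, 41875]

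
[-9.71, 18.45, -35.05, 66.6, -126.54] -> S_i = -9.71*(-1.90)^i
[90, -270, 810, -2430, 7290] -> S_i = 90*-3^i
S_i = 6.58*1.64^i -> [6.58, 10.79, 17.7, 29.02, 47.6]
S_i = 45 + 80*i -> [45, 125, 205, 285, 365]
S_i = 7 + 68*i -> [7, 75, 143, 211, 279]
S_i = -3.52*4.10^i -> [-3.52, -14.43, -59.17, -242.6, -994.67]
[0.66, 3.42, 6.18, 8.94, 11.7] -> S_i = 0.66 + 2.76*i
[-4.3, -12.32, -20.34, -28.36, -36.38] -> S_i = -4.30 + -8.02*i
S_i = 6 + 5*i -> [6, 11, 16, 21, 26]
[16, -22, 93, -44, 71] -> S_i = Random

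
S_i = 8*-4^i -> [8, -32, 128, -512, 2048]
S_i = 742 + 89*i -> [742, 831, 920, 1009, 1098]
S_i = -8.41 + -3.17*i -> [-8.41, -11.58, -14.75, -17.92, -21.09]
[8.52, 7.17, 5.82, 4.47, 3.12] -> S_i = 8.52 + -1.35*i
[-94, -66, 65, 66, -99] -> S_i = Random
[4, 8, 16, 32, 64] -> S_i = 4*2^i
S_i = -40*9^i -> [-40, -360, -3240, -29160, -262440]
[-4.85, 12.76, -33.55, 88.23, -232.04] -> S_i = -4.85*(-2.63)^i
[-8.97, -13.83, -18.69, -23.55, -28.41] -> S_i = -8.97 + -4.86*i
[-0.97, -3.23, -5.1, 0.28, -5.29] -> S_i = Random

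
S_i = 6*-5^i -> [6, -30, 150, -750, 3750]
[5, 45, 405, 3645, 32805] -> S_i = 5*9^i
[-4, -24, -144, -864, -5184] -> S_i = -4*6^i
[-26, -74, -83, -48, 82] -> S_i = Random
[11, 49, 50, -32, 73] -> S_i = Random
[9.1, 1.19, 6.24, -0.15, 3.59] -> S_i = Random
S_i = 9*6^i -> [9, 54, 324, 1944, 11664]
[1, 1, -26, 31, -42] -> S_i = Random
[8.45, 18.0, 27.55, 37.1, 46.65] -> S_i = 8.45 + 9.55*i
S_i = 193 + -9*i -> [193, 184, 175, 166, 157]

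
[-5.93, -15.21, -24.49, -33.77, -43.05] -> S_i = -5.93 + -9.28*i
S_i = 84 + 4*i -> [84, 88, 92, 96, 100]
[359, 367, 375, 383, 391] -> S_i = 359 + 8*i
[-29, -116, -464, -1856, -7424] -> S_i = -29*4^i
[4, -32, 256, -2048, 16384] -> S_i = 4*-8^i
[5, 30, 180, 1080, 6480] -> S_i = 5*6^i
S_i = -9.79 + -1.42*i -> [-9.79, -11.21, -12.63, -14.05, -15.47]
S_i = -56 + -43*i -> [-56, -99, -142, -185, -228]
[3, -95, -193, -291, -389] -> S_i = 3 + -98*i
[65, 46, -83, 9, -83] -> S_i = Random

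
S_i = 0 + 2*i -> [0, 2, 4, 6, 8]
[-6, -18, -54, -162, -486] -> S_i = -6*3^i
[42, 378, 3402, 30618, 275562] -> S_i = 42*9^i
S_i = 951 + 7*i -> [951, 958, 965, 972, 979]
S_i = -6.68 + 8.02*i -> [-6.68, 1.34, 9.36, 17.38, 25.4]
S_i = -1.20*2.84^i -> [-1.2, -3.41, -9.68, -27.49, -78.06]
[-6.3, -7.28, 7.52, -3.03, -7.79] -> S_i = Random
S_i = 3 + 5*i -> [3, 8, 13, 18, 23]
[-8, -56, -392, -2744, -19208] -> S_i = -8*7^i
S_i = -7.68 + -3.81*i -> [-7.68, -11.49, -15.3, -19.11, -22.92]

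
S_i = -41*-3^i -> [-41, 123, -369, 1107, -3321]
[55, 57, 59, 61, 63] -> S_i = 55 + 2*i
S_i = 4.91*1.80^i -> [4.91, 8.84, 15.91, 28.64, 51.54]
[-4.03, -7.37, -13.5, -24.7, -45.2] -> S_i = -4.03*1.83^i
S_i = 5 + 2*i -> [5, 7, 9, 11, 13]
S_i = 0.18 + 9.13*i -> [0.18, 9.31, 18.44, 27.57, 36.7]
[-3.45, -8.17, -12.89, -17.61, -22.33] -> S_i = -3.45 + -4.72*i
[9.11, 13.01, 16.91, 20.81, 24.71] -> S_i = 9.11 + 3.90*i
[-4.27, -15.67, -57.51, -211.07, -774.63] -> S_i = -4.27*3.67^i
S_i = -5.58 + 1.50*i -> [-5.58, -4.08, -2.58, -1.08, 0.42]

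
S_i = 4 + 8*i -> [4, 12, 20, 28, 36]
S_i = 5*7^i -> [5, 35, 245, 1715, 12005]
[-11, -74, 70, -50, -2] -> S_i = Random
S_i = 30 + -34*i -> [30, -4, -38, -72, -106]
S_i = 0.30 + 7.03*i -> [0.3, 7.33, 14.36, 21.39, 28.42]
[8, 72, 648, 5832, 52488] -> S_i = 8*9^i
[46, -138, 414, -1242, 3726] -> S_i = 46*-3^i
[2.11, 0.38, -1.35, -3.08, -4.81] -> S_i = 2.11 + -1.73*i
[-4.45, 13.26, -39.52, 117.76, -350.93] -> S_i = -4.45*(-2.98)^i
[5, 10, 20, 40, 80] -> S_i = 5*2^i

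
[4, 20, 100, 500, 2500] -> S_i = 4*5^i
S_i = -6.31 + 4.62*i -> [-6.31, -1.69, 2.93, 7.55, 12.17]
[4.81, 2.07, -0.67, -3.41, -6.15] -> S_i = 4.81 + -2.74*i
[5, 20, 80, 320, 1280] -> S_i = 5*4^i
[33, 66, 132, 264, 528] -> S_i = 33*2^i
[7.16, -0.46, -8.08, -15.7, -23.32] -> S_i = 7.16 + -7.62*i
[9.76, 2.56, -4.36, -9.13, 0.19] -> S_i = Random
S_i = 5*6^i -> [5, 30, 180, 1080, 6480]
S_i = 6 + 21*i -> [6, 27, 48, 69, 90]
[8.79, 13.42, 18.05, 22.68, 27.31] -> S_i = 8.79 + 4.63*i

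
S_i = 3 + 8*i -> [3, 11, 19, 27, 35]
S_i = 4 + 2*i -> [4, 6, 8, 10, 12]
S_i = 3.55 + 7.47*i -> [3.55, 11.02, 18.49, 25.96, 33.43]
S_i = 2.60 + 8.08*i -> [2.6, 10.68, 18.76, 26.84, 34.92]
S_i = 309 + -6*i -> [309, 303, 297, 291, 285]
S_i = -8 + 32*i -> [-8, 24, 56, 88, 120]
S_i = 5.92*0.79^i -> [5.92, 4.68, 3.69, 2.92, 2.31]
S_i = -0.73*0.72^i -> [-0.73, -0.53, -0.38, -0.27, -0.2]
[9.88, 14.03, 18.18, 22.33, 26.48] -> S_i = 9.88 + 4.15*i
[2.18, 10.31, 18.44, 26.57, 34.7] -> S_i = 2.18 + 8.13*i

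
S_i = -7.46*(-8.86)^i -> [-7.46, 66.1, -585.61, 5188.48, -45969.92]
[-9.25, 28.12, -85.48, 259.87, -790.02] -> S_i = -9.25*(-3.04)^i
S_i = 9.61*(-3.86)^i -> [9.61, -37.09, 143.19, -552.69, 2133.4]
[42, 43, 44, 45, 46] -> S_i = 42 + 1*i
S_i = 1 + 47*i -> [1, 48, 95, 142, 189]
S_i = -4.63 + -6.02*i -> [-4.63, -10.65, -16.67, -22.69, -28.71]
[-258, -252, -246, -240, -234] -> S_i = -258 + 6*i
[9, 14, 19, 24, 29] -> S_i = 9 + 5*i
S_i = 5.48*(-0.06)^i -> [5.48, -0.33, 0.02, -0.0, 0.0]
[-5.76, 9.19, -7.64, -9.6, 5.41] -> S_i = Random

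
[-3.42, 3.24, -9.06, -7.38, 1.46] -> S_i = Random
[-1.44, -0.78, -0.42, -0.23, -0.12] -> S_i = -1.44*0.54^i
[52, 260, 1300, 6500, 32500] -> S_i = 52*5^i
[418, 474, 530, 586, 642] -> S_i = 418 + 56*i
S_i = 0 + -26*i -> [0, -26, -52, -78, -104]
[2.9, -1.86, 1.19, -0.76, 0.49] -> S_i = 2.90*(-0.64)^i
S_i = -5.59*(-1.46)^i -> [-5.59, 8.16, -11.92, 17.4, -25.4]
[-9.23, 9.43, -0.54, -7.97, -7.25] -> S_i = Random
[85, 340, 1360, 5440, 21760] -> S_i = 85*4^i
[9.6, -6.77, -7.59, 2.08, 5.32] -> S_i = Random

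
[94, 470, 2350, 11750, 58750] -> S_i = 94*5^i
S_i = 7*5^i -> [7, 35, 175, 875, 4375]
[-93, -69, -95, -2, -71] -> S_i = Random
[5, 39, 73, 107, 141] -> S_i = 5 + 34*i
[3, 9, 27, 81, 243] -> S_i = 3*3^i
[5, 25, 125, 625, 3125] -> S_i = 5*5^i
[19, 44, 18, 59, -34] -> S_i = Random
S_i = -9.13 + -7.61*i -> [-9.13, -16.74, -24.35, -31.96, -39.57]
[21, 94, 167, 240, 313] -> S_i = 21 + 73*i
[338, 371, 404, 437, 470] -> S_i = 338 + 33*i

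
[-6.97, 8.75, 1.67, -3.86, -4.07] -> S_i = Random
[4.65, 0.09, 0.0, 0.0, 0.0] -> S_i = 4.65*0.02^i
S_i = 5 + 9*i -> [5, 14, 23, 32, 41]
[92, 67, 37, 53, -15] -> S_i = Random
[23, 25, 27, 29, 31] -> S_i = 23 + 2*i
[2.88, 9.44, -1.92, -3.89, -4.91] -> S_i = Random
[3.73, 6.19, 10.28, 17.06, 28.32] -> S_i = 3.73*1.66^i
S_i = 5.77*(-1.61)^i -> [5.77, -9.29, 14.96, -24.08, 38.77]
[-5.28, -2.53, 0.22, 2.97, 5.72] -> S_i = -5.28 + 2.75*i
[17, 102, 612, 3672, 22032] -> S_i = 17*6^i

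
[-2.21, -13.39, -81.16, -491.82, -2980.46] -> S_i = -2.21*6.06^i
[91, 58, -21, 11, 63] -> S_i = Random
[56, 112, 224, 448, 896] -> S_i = 56*2^i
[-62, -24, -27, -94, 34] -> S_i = Random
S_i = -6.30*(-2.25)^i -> [-6.3, 14.18, -31.89, 71.76, -161.46]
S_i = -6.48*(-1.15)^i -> [-6.48, 7.45, -8.57, 9.86, -11.33]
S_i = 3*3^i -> [3, 9, 27, 81, 243]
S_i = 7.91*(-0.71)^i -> [7.91, -5.62, 3.99, -2.83, 2.01]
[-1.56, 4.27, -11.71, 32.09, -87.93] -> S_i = -1.56*(-2.74)^i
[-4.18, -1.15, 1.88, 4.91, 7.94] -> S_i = -4.18 + 3.03*i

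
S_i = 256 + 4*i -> [256, 260, 264, 268, 272]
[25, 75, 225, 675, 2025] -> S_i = 25*3^i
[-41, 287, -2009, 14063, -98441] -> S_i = -41*-7^i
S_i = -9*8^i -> [-9, -72, -576, -4608, -36864]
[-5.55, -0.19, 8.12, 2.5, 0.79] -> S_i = Random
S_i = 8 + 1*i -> [8, 9, 10, 11, 12]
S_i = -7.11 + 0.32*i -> [-7.11, -6.79, -6.47, -6.15, -5.83]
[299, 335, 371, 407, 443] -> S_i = 299 + 36*i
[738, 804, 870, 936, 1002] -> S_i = 738 + 66*i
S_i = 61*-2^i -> [61, -122, 244, -488, 976]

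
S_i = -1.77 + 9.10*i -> [-1.77, 7.33, 16.43, 25.53, 34.63]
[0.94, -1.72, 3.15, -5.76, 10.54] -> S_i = 0.94*(-1.83)^i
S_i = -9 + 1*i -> [-9, -8, -7, -6, -5]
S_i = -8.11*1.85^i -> [-8.11, -15.0, -27.76, -51.35, -95.0]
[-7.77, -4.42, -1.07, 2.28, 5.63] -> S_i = -7.77 + 3.35*i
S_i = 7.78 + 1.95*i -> [7.78, 9.73, 11.68, 13.63, 15.58]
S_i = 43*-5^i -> [43, -215, 1075, -5375, 26875]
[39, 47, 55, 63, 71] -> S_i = 39 + 8*i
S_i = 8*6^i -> [8, 48, 288, 1728, 10368]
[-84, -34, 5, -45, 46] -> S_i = Random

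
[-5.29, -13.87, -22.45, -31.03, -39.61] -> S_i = -5.29 + -8.58*i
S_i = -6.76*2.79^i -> [-6.76, -18.86, -52.62, -146.81, -409.6]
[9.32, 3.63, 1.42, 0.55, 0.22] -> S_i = 9.32*0.39^i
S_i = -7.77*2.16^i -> [-7.77, -16.78, -36.25, -78.3, -169.14]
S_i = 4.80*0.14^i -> [4.8, 0.67, 0.09, 0.01, 0.0]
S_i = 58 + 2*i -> [58, 60, 62, 64, 66]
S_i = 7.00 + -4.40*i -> [7.0, 2.6, -1.8, -6.2, -10.6]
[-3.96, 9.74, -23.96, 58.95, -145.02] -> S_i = -3.96*(-2.46)^i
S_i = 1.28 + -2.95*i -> [1.28, -1.67, -4.62, -7.57, -10.52]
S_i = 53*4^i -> [53, 212, 848, 3392, 13568]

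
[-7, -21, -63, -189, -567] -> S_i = -7*3^i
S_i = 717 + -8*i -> [717, 709, 701, 693, 685]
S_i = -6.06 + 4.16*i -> [-6.06, -1.9, 2.26, 6.42, 10.58]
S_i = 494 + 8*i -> [494, 502, 510, 518, 526]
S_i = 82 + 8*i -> [82, 90, 98, 106, 114]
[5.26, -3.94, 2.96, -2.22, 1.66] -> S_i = 5.26*(-0.75)^i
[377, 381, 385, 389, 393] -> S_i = 377 + 4*i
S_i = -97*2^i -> [-97, -194, -388, -776, -1552]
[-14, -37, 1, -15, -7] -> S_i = Random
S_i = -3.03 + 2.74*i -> [-3.03, -0.29, 2.45, 5.19, 7.93]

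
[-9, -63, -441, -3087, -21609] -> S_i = -9*7^i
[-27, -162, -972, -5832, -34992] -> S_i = -27*6^i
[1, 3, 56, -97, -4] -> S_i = Random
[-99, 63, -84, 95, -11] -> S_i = Random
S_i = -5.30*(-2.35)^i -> [-5.3, 12.46, -29.27, 68.78, -161.64]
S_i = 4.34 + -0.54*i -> [4.34, 3.8, 3.26, 2.72, 2.18]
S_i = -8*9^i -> [-8, -72, -648, -5832, -52488]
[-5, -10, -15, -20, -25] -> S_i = -5 + -5*i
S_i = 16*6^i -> [16, 96, 576, 3456, 20736]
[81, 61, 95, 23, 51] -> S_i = Random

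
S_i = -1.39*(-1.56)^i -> [-1.39, 2.17, -3.38, 5.28, -8.23]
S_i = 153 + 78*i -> [153, 231, 309, 387, 465]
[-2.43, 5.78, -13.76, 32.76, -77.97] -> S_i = -2.43*(-2.38)^i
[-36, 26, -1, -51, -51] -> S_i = Random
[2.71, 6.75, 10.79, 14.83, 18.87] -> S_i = 2.71 + 4.04*i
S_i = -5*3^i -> [-5, -15, -45, -135, -405]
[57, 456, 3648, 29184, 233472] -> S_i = 57*8^i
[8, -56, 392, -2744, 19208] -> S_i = 8*-7^i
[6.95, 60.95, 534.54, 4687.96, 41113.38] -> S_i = 6.95*8.77^i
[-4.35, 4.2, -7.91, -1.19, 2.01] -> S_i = Random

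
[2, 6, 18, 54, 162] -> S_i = 2*3^i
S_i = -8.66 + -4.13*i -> [-8.66, -12.79, -16.92, -21.05, -25.18]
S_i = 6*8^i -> [6, 48, 384, 3072, 24576]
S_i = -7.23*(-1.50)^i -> [-7.23, 10.84, -16.27, 24.4, -36.6]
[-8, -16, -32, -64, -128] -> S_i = -8*2^i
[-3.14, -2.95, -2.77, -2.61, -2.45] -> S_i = -3.14*0.94^i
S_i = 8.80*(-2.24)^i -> [8.8, -19.71, 44.15, -98.91, 221.55]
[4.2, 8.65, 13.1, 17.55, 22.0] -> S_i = 4.20 + 4.45*i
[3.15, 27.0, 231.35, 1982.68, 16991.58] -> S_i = 3.15*8.57^i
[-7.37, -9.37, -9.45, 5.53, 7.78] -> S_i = Random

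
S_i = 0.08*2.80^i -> [0.08, 0.22, 0.63, 1.76, 4.92]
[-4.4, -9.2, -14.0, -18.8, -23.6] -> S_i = -4.40 + -4.80*i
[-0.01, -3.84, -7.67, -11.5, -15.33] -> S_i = -0.01 + -3.83*i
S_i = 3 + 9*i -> [3, 12, 21, 30, 39]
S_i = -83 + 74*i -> [-83, -9, 65, 139, 213]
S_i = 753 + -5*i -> [753, 748, 743, 738, 733]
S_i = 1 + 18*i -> [1, 19, 37, 55, 73]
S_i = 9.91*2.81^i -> [9.91, 27.85, 78.25, 219.88, 617.87]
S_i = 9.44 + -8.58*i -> [9.44, 0.86, -7.72, -16.3, -24.88]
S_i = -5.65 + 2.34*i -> [-5.65, -3.31, -0.97, 1.37, 3.71]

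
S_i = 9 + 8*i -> [9, 17, 25, 33, 41]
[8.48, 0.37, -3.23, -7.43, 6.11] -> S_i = Random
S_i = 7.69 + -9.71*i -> [7.69, -2.02, -11.73, -21.44, -31.15]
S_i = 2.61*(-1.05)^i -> [2.61, -2.74, 2.88, -3.02, 3.17]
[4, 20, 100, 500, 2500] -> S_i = 4*5^i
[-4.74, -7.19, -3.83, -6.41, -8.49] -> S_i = Random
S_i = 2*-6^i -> [2, -12, 72, -432, 2592]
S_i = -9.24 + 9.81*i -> [-9.24, 0.57, 10.38, 20.19, 30.0]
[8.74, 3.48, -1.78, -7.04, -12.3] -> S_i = 8.74 + -5.26*i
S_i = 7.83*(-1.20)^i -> [7.83, -9.4, 11.28, -13.53, 16.24]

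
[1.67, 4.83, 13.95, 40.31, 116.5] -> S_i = 1.67*2.89^i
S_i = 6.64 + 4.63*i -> [6.64, 11.27, 15.9, 20.53, 25.16]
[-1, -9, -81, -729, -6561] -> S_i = -1*9^i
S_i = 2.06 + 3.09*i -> [2.06, 5.15, 8.24, 11.33, 14.42]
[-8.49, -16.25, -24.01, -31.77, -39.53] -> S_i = -8.49 + -7.76*i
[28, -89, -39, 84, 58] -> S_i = Random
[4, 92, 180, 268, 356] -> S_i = 4 + 88*i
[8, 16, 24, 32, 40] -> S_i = 8 + 8*i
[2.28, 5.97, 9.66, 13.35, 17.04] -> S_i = 2.28 + 3.69*i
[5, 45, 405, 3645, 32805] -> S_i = 5*9^i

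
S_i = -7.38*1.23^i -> [-7.38, -9.08, -11.17, -13.73, -16.89]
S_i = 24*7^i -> [24, 168, 1176, 8232, 57624]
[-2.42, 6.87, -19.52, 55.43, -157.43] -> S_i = -2.42*(-2.84)^i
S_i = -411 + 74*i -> [-411, -337, -263, -189, -115]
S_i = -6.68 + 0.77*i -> [-6.68, -5.91, -5.14, -4.37, -3.6]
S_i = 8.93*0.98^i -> [8.93, 8.75, 8.58, 8.4, 8.24]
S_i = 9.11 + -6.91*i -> [9.11, 2.2, -4.71, -11.62, -18.53]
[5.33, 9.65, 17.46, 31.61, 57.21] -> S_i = 5.33*1.81^i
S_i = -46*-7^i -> [-46, 322, -2254, 15778, -110446]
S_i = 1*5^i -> [1, 5, 25, 125, 625]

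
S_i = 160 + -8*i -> [160, 152, 144, 136, 128]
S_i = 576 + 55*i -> [576, 631, 686, 741, 796]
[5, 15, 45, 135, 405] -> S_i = 5*3^i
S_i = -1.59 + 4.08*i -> [-1.59, 2.49, 6.57, 10.65, 14.73]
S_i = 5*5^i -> [5, 25, 125, 625, 3125]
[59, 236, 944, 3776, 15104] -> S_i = 59*4^i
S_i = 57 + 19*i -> [57, 76, 95, 114, 133]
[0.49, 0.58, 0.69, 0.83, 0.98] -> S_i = 0.49*1.19^i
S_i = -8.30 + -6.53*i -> [-8.3, -14.83, -21.36, -27.89, -34.42]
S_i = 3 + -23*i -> [3, -20, -43, -66, -89]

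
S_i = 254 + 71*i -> [254, 325, 396, 467, 538]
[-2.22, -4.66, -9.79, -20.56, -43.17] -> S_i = -2.22*2.10^i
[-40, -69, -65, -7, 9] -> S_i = Random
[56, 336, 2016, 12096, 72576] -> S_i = 56*6^i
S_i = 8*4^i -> [8, 32, 128, 512, 2048]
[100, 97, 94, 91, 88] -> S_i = 100 + -3*i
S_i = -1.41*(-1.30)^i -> [-1.41, 1.83, -2.38, 3.1, -4.03]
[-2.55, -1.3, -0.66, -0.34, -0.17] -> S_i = -2.55*0.51^i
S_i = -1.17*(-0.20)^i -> [-1.17, 0.23, -0.05, 0.01, -0.0]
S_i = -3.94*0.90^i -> [-3.94, -3.55, -3.19, -2.87, -2.59]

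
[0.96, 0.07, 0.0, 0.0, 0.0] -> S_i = 0.96*0.07^i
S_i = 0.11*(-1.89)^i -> [0.11, -0.21, 0.39, -0.74, 1.4]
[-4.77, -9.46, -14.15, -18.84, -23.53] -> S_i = -4.77 + -4.69*i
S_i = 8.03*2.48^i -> [8.03, 19.91, 49.39, 122.48, 303.75]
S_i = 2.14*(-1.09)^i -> [2.14, -2.33, 2.54, -2.77, 3.02]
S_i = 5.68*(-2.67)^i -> [5.68, -15.17, 40.49, -108.11, 288.66]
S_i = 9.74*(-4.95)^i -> [9.74, -48.21, 238.65, -1181.34, 5847.63]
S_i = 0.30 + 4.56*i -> [0.3, 4.86, 9.42, 13.98, 18.54]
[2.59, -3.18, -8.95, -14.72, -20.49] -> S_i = 2.59 + -5.77*i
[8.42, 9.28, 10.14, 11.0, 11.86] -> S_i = 8.42 + 0.86*i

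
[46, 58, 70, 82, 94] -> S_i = 46 + 12*i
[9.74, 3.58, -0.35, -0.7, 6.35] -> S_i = Random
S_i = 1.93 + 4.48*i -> [1.93, 6.41, 10.89, 15.37, 19.85]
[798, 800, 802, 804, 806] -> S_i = 798 + 2*i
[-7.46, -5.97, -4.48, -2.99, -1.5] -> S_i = -7.46 + 1.49*i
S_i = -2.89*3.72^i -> [-2.89, -10.75, -39.99, -148.77, -553.44]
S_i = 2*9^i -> [2, 18, 162, 1458, 13122]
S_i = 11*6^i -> [11, 66, 396, 2376, 14256]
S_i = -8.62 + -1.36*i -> [-8.62, -9.98, -11.34, -12.7, -14.06]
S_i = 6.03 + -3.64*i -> [6.03, 2.39, -1.25, -4.89, -8.53]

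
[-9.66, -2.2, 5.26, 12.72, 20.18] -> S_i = -9.66 + 7.46*i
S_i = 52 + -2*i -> [52, 50, 48, 46, 44]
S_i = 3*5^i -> [3, 15, 75, 375, 1875]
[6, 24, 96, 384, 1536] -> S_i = 6*4^i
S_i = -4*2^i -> [-4, -8, -16, -32, -64]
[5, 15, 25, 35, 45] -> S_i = 5 + 10*i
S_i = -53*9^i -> [-53, -477, -4293, -38637, -347733]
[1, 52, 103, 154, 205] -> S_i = 1 + 51*i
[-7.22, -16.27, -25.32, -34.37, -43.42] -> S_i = -7.22 + -9.05*i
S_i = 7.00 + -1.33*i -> [7.0, 5.67, 4.34, 3.01, 1.68]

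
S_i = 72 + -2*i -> [72, 70, 68, 66, 64]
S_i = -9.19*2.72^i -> [-9.19, -25.0, -67.99, -184.94, -503.03]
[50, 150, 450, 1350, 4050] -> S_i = 50*3^i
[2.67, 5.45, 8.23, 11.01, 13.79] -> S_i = 2.67 + 2.78*i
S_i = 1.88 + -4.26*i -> [1.88, -2.38, -6.64, -10.9, -15.16]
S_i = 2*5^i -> [2, 10, 50, 250, 1250]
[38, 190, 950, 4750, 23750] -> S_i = 38*5^i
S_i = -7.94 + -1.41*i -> [-7.94, -9.35, -10.76, -12.17, -13.58]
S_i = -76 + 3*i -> [-76, -73, -70, -67, -64]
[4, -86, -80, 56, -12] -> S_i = Random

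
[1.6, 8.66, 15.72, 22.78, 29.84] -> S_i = 1.60 + 7.06*i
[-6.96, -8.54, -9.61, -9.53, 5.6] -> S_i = Random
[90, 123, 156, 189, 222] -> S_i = 90 + 33*i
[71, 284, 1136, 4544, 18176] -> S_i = 71*4^i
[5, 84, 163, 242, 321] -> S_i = 5 + 79*i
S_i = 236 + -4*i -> [236, 232, 228, 224, 220]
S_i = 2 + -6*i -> [2, -4, -10, -16, -22]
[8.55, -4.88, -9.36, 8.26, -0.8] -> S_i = Random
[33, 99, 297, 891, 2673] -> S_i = 33*3^i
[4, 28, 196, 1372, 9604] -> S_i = 4*7^i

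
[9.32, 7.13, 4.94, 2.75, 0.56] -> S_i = 9.32 + -2.19*i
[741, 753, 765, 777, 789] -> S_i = 741 + 12*i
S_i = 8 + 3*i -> [8, 11, 14, 17, 20]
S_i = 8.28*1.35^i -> [8.28, 11.18, 15.09, 20.37, 27.5]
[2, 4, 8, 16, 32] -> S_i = 2*2^i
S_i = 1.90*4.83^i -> [1.9, 9.18, 44.32, 214.09, 1034.05]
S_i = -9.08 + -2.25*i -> [-9.08, -11.33, -13.58, -15.83, -18.08]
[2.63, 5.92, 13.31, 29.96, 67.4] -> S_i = 2.63*2.25^i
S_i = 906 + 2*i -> [906, 908, 910, 912, 914]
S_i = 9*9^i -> [9, 81, 729, 6561, 59049]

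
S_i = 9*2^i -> [9, 18, 36, 72, 144]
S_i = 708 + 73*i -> [708, 781, 854, 927, 1000]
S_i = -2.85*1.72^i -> [-2.85, -4.9, -8.43, -14.5, -24.94]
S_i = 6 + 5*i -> [6, 11, 16, 21, 26]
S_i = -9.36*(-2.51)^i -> [-9.36, 23.49, -58.97, 148.01, -371.51]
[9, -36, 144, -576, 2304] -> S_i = 9*-4^i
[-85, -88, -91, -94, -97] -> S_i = -85 + -3*i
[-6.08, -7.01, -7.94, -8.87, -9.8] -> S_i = -6.08 + -0.93*i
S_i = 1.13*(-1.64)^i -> [1.13, -1.85, 3.04, -4.98, 8.17]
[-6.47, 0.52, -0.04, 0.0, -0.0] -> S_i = -6.47*(-0.08)^i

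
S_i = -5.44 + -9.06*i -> [-5.44, -14.5, -23.56, -32.62, -41.68]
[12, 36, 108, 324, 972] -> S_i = 12*3^i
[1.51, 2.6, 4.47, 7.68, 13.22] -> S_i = 1.51*1.72^i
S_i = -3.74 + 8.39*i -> [-3.74, 4.65, 13.04, 21.43, 29.82]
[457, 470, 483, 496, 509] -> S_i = 457 + 13*i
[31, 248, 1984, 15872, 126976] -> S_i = 31*8^i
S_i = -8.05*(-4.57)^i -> [-8.05, 36.79, -168.12, 768.32, -3511.24]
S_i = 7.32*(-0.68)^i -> [7.32, -4.98, 3.38, -2.3, 1.57]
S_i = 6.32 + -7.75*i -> [6.32, -1.43, -9.18, -16.93, -24.68]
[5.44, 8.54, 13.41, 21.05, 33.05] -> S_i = 5.44*1.57^i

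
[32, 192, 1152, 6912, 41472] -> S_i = 32*6^i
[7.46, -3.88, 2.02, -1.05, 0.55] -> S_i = 7.46*(-0.52)^i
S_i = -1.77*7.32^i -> [-1.77, -12.96, -94.84, -694.24, -5081.8]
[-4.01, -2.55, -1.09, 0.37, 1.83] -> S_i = -4.01 + 1.46*i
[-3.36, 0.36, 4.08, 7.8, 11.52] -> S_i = -3.36 + 3.72*i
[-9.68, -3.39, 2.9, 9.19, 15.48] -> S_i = -9.68 + 6.29*i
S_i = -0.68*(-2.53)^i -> [-0.68, 1.72, -4.35, 11.01, -27.86]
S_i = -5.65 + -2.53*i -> [-5.65, -8.18, -10.71, -13.24, -15.77]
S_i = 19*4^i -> [19, 76, 304, 1216, 4864]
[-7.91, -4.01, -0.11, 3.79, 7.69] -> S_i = -7.91 + 3.90*i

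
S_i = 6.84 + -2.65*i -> [6.84, 4.19, 1.54, -1.11, -3.76]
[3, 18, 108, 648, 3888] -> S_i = 3*6^i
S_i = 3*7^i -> [3, 21, 147, 1029, 7203]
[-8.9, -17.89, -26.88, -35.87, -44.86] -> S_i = -8.90 + -8.99*i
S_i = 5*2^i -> [5, 10, 20, 40, 80]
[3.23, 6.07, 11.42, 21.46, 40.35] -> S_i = 3.23*1.88^i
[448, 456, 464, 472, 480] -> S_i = 448 + 8*i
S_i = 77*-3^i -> [77, -231, 693, -2079, 6237]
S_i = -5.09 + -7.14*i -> [-5.09, -12.23, -19.37, -26.51, -33.65]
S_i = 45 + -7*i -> [45, 38, 31, 24, 17]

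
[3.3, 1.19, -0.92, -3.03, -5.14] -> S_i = 3.30 + -2.11*i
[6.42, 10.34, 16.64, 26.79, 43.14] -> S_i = 6.42*1.61^i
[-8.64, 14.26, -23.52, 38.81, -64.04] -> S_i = -8.64*(-1.65)^i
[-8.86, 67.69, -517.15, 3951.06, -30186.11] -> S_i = -8.86*(-7.64)^i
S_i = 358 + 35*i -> [358, 393, 428, 463, 498]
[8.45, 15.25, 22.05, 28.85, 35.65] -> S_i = 8.45 + 6.80*i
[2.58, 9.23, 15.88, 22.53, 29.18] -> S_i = 2.58 + 6.65*i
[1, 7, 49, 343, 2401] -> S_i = 1*7^i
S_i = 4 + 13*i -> [4, 17, 30, 43, 56]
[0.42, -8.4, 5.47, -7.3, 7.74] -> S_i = Random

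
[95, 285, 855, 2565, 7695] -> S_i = 95*3^i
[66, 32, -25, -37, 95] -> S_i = Random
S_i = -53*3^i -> [-53, -159, -477, -1431, -4293]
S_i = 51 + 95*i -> [51, 146, 241, 336, 431]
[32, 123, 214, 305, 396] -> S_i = 32 + 91*i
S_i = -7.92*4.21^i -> [-7.92, -33.34, -140.37, -590.98, -2488.02]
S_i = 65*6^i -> [65, 390, 2340, 14040, 84240]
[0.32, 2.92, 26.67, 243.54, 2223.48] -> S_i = 0.32*9.13^i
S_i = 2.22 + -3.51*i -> [2.22, -1.29, -4.8, -8.31, -11.82]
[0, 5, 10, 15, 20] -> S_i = 0 + 5*i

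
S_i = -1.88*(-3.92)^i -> [-1.88, 7.37, -28.89, 113.24, -443.92]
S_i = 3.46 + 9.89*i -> [3.46, 13.35, 23.24, 33.13, 43.02]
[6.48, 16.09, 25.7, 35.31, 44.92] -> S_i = 6.48 + 9.61*i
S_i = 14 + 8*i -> [14, 22, 30, 38, 46]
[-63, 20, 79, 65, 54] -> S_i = Random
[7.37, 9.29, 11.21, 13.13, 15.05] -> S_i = 7.37 + 1.92*i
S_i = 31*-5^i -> [31, -155, 775, -3875, 19375]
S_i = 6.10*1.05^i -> [6.1, 6.4, 6.73, 7.06, 7.41]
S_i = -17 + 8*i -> [-17, -9, -1, 7, 15]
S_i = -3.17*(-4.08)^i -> [-3.17, 12.93, -52.77, 215.3, -878.42]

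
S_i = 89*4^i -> [89, 356, 1424, 5696, 22784]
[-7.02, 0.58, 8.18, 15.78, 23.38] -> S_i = -7.02 + 7.60*i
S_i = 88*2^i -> [88, 176, 352, 704, 1408]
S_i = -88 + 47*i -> [-88, -41, 6, 53, 100]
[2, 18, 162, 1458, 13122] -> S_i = 2*9^i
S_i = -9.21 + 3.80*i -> [-9.21, -5.41, -1.61, 2.19, 5.99]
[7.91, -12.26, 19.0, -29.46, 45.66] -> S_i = 7.91*(-1.55)^i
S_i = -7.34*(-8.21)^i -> [-7.34, 60.26, -494.75, 4061.87, -33347.92]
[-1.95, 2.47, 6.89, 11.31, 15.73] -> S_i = -1.95 + 4.42*i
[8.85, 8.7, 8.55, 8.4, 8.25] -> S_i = 8.85 + -0.15*i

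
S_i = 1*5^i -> [1, 5, 25, 125, 625]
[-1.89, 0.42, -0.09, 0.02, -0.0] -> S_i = -1.89*(-0.22)^i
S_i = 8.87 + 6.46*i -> [8.87, 15.33, 21.79, 28.25, 34.71]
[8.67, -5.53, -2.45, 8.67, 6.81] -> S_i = Random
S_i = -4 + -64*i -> [-4, -68, -132, -196, -260]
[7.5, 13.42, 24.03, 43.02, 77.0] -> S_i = 7.50*1.79^i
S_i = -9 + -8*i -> [-9, -17, -25, -33, -41]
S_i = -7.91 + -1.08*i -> [-7.91, -8.99, -10.07, -11.15, -12.23]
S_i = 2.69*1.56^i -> [2.69, 4.2, 6.55, 10.21, 15.93]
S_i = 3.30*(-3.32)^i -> [3.3, -10.96, 36.37, -120.76, 400.93]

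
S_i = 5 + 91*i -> [5, 96, 187, 278, 369]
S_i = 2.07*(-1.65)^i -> [2.07, -3.42, 5.64, -9.3, 15.34]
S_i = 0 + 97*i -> [0, 97, 194, 291, 388]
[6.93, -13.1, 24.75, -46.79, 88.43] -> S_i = 6.93*(-1.89)^i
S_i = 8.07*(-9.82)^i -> [8.07, -79.25, 778.21, -7642.02, 75044.61]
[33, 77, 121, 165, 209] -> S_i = 33 + 44*i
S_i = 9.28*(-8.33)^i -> [9.28, -77.3, 643.93, -5363.93, 44681.52]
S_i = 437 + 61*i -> [437, 498, 559, 620, 681]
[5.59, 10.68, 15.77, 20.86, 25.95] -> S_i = 5.59 + 5.09*i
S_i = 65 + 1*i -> [65, 66, 67, 68, 69]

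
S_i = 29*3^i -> [29, 87, 261, 783, 2349]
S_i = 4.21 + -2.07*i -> [4.21, 2.14, 0.07, -2.0, -4.07]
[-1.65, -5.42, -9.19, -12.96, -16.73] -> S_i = -1.65 + -3.77*i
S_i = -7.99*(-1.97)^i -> [-7.99, 15.74, -31.01, 61.09, -120.34]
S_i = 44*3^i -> [44, 132, 396, 1188, 3564]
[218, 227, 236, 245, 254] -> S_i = 218 + 9*i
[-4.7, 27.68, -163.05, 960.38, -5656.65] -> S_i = -4.70*(-5.89)^i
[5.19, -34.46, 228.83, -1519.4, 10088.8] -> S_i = 5.19*(-6.64)^i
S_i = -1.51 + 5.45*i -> [-1.51, 3.94, 9.39, 14.84, 20.29]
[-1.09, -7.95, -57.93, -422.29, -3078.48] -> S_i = -1.09*7.29^i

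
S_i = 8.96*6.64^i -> [8.96, 59.49, 395.04, 2623.08, 17417.28]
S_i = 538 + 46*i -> [538, 584, 630, 676, 722]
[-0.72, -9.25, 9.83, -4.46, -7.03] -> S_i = Random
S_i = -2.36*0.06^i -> [-2.36, -0.14, -0.01, -0.0, -0.0]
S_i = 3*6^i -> [3, 18, 108, 648, 3888]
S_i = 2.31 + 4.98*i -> [2.31, 7.29, 12.27, 17.25, 22.23]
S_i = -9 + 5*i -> [-9, -4, 1, 6, 11]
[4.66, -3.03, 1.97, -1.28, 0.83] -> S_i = 4.66*(-0.65)^i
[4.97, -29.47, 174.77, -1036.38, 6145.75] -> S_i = 4.97*(-5.93)^i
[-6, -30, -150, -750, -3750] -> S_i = -6*5^i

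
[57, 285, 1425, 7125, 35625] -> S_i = 57*5^i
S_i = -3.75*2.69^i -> [-3.75, -10.09, -27.14, -72.99, -196.35]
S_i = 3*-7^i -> [3, -21, 147, -1029, 7203]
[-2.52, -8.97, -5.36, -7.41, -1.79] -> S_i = Random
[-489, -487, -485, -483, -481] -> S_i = -489 + 2*i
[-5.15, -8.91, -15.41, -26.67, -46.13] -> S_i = -5.15*1.73^i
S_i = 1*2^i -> [1, 2, 4, 8, 16]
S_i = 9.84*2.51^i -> [9.84, 24.7, 61.99, 155.6, 390.56]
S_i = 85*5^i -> [85, 425, 2125, 10625, 53125]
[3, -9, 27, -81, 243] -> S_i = 3*-3^i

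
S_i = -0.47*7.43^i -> [-0.47, -3.49, -25.95, -192.78, -1432.36]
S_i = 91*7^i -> [91, 637, 4459, 31213, 218491]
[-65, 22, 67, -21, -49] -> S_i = Random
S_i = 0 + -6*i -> [0, -6, -12, -18, -24]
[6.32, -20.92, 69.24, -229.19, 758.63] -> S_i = 6.32*(-3.31)^i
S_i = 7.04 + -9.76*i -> [7.04, -2.72, -12.48, -22.24, -32.0]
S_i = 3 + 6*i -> [3, 9, 15, 21, 27]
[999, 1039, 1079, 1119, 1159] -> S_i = 999 + 40*i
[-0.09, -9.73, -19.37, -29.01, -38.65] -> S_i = -0.09 + -9.64*i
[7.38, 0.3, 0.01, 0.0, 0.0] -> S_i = 7.38*0.04^i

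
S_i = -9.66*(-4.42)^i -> [-9.66, 42.7, -188.72, 834.15, -3686.94]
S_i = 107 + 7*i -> [107, 114, 121, 128, 135]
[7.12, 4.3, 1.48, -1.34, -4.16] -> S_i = 7.12 + -2.82*i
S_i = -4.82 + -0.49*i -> [-4.82, -5.31, -5.8, -6.29, -6.78]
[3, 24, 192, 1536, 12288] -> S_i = 3*8^i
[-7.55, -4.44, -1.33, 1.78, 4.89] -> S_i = -7.55 + 3.11*i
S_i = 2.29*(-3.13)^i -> [2.29, -7.17, 22.43, -70.22, 219.79]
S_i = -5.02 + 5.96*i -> [-5.02, 0.94, 6.9, 12.86, 18.82]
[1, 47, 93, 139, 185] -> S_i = 1 + 46*i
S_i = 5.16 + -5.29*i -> [5.16, -0.13, -5.42, -10.71, -16.0]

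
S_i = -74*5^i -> [-74, -370, -1850, -9250, -46250]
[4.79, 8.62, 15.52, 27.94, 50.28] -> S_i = 4.79*1.80^i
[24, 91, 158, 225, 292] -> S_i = 24 + 67*i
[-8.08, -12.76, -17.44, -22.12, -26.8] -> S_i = -8.08 + -4.68*i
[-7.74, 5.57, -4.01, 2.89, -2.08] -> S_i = -7.74*(-0.72)^i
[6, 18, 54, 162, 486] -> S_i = 6*3^i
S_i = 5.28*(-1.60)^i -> [5.28, -8.45, 13.52, -21.63, 34.6]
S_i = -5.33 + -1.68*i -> [-5.33, -7.01, -8.69, -10.37, -12.05]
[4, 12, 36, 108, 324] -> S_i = 4*3^i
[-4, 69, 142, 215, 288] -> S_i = -4 + 73*i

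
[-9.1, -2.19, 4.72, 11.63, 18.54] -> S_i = -9.10 + 6.91*i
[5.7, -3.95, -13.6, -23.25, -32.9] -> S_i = 5.70 + -9.65*i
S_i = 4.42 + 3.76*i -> [4.42, 8.18, 11.94, 15.7, 19.46]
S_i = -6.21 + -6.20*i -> [-6.21, -12.41, -18.61, -24.81, -31.01]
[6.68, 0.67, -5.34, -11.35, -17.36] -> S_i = 6.68 + -6.01*i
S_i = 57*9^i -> [57, 513, 4617, 41553, 373977]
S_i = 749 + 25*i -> [749, 774, 799, 824, 849]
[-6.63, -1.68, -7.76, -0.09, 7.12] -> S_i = Random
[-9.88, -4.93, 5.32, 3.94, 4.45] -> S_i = Random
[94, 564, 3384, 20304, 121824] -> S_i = 94*6^i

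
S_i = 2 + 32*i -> [2, 34, 66, 98, 130]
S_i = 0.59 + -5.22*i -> [0.59, -4.63, -9.85, -15.07, -20.29]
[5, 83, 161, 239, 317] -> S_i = 5 + 78*i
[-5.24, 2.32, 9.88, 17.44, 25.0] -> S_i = -5.24 + 7.56*i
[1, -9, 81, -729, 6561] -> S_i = 1*-9^i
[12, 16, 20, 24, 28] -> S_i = 12 + 4*i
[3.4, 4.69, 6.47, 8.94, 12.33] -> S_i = 3.40*1.38^i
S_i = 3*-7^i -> [3, -21, 147, -1029, 7203]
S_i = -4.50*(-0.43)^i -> [-4.5, 1.94, -0.83, 0.36, -0.15]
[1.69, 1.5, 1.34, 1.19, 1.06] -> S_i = 1.69*0.89^i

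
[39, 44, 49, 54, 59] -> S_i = 39 + 5*i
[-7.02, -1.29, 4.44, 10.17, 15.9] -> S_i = -7.02 + 5.73*i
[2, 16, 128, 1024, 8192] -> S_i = 2*8^i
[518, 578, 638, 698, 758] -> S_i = 518 + 60*i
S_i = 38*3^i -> [38, 114, 342, 1026, 3078]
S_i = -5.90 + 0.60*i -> [-5.9, -5.3, -4.7, -4.1, -3.5]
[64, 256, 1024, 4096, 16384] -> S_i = 64*4^i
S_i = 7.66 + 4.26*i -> [7.66, 11.92, 16.18, 20.44, 24.7]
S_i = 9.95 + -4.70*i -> [9.95, 5.25, 0.55, -4.15, -8.85]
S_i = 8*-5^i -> [8, -40, 200, -1000, 5000]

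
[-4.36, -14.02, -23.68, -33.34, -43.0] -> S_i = -4.36 + -9.66*i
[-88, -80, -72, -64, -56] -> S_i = -88 + 8*i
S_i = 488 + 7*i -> [488, 495, 502, 509, 516]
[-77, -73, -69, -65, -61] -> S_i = -77 + 4*i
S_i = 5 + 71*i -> [5, 76, 147, 218, 289]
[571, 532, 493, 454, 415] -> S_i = 571 + -39*i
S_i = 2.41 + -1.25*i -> [2.41, 1.16, -0.09, -1.34, -2.59]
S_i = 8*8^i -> [8, 64, 512, 4096, 32768]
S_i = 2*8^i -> [2, 16, 128, 1024, 8192]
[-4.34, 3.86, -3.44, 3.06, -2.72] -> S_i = -4.34*(-0.89)^i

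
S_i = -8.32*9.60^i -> [-8.32, -79.87, -766.77, -7361.0, -70665.63]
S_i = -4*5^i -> [-4, -20, -100, -500, -2500]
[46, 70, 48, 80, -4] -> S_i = Random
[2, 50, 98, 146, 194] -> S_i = 2 + 48*i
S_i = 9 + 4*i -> [9, 13, 17, 21, 25]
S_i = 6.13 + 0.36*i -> [6.13, 6.49, 6.85, 7.21, 7.57]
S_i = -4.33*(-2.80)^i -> [-4.33, 12.12, -33.95, 95.05, -266.15]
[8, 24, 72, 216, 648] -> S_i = 8*3^i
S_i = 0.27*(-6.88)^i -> [0.27, -1.86, 12.78, -87.93, 604.95]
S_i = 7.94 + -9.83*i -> [7.94, -1.89, -11.72, -21.55, -31.38]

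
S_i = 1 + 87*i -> [1, 88, 175, 262, 349]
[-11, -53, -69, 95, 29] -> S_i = Random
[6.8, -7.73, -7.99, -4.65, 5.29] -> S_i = Random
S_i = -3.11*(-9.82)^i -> [-3.11, 30.54, -299.9, 2945.06, -28920.54]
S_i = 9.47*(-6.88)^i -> [9.47, -65.15, 448.26, -3084.01, 21217.97]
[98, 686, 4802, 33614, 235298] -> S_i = 98*7^i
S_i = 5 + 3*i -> [5, 8, 11, 14, 17]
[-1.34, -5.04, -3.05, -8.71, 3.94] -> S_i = Random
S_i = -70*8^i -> [-70, -560, -4480, -35840, -286720]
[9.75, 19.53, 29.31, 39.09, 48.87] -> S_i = 9.75 + 9.78*i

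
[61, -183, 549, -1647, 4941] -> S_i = 61*-3^i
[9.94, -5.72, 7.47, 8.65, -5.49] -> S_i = Random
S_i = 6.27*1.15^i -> [6.27, 7.21, 8.29, 9.54, 10.97]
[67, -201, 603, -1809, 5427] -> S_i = 67*-3^i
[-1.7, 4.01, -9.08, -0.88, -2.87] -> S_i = Random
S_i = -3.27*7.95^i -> [-3.27, -26.0, -206.67, -1643.04, -13062.2]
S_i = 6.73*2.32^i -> [6.73, 15.61, 36.22, 84.04, 194.97]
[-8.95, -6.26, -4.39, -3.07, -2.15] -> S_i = -8.95*0.70^i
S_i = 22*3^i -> [22, 66, 198, 594, 1782]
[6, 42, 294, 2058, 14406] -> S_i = 6*7^i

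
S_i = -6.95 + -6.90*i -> [-6.95, -13.85, -20.75, -27.65, -34.55]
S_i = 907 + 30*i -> [907, 937, 967, 997, 1027]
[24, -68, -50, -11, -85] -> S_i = Random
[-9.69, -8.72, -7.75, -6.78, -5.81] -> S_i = -9.69 + 0.97*i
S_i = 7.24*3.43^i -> [7.24, 24.83, 85.18, 292.16, 1002.11]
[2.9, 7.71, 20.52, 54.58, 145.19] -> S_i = 2.90*2.66^i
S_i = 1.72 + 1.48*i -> [1.72, 3.2, 4.68, 6.16, 7.64]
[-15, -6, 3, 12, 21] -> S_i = -15 + 9*i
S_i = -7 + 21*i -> [-7, 14, 35, 56, 77]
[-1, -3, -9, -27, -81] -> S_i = -1*3^i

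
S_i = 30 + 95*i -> [30, 125, 220, 315, 410]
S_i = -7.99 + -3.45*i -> [-7.99, -11.44, -14.89, -18.34, -21.79]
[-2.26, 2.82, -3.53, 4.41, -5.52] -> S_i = -2.26*(-1.25)^i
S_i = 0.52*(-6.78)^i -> [0.52, -3.53, 23.9, -162.07, 1098.81]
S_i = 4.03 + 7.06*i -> [4.03, 11.09, 18.15, 25.21, 32.27]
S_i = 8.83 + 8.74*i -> [8.83, 17.57, 26.31, 35.05, 43.79]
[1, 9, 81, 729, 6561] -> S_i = 1*9^i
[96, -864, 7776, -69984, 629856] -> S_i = 96*-9^i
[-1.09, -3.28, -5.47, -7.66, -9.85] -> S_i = -1.09 + -2.19*i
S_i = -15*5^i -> [-15, -75, -375, -1875, -9375]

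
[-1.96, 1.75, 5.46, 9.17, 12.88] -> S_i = -1.96 + 3.71*i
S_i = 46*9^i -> [46, 414, 3726, 33534, 301806]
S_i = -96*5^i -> [-96, -480, -2400, -12000, -60000]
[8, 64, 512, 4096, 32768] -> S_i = 8*8^i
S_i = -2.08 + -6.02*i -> [-2.08, -8.1, -14.12, -20.14, -26.16]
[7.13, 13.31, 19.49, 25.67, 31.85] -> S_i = 7.13 + 6.18*i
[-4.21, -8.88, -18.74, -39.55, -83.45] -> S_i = -4.21*2.11^i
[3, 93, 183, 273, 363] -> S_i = 3 + 90*i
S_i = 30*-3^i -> [30, -90, 270, -810, 2430]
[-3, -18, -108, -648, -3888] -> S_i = -3*6^i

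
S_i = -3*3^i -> [-3, -9, -27, -81, -243]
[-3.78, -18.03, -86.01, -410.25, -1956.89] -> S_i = -3.78*4.77^i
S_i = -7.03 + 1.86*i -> [-7.03, -5.17, -3.31, -1.45, 0.41]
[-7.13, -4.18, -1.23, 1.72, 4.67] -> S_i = -7.13 + 2.95*i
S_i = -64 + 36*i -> [-64, -28, 8, 44, 80]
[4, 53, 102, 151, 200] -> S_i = 4 + 49*i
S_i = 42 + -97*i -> [42, -55, -152, -249, -346]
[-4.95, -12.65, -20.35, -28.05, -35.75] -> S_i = -4.95 + -7.70*i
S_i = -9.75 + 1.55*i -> [-9.75, -8.2, -6.65, -5.1, -3.55]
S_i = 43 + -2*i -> [43, 41, 39, 37, 35]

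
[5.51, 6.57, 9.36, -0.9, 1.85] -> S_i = Random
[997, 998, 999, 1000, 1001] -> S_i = 997 + 1*i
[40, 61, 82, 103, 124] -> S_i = 40 + 21*i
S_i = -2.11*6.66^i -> [-2.11, -14.05, -93.59, -623.31, -4151.25]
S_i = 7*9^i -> [7, 63, 567, 5103, 45927]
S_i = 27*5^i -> [27, 135, 675, 3375, 16875]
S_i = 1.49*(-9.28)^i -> [1.49, -13.83, 128.32, -1190.78, 11050.4]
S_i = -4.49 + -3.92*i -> [-4.49, -8.41, -12.33, -16.25, -20.17]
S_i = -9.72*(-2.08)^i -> [-9.72, 20.22, -42.05, 87.47, -181.94]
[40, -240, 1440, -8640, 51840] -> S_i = 40*-6^i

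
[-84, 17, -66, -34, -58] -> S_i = Random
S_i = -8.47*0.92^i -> [-8.47, -7.79, -7.17, -6.6, -6.07]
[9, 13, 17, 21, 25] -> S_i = 9 + 4*i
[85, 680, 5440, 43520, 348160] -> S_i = 85*8^i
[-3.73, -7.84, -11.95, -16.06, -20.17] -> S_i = -3.73 + -4.11*i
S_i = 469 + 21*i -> [469, 490, 511, 532, 553]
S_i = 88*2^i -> [88, 176, 352, 704, 1408]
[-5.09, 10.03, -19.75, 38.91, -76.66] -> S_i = -5.09*(-1.97)^i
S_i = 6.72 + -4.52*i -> [6.72, 2.2, -2.32, -6.84, -11.36]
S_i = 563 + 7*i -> [563, 570, 577, 584, 591]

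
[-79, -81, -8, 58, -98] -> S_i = Random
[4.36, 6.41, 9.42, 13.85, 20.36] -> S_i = 4.36*1.47^i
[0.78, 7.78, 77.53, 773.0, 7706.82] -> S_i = 0.78*9.97^i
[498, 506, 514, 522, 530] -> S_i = 498 + 8*i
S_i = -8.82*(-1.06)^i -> [-8.82, 9.35, -9.91, 10.5, -11.14]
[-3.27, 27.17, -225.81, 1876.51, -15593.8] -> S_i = -3.27*(-8.31)^i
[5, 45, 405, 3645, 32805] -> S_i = 5*9^i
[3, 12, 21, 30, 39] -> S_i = 3 + 9*i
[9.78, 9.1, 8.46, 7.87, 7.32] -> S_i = 9.78*0.93^i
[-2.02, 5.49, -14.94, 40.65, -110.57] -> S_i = -2.02*(-2.72)^i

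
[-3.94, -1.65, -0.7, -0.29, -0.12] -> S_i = -3.94*0.42^i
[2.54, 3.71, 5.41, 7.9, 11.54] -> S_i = 2.54*1.46^i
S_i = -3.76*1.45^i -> [-3.76, -5.45, -7.91, -11.46, -16.62]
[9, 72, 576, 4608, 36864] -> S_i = 9*8^i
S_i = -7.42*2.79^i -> [-7.42, -20.7, -57.76, -161.14, -449.59]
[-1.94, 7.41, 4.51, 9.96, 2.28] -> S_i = Random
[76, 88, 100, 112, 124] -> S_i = 76 + 12*i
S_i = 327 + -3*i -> [327, 324, 321, 318, 315]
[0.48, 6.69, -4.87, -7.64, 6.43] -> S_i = Random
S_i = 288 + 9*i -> [288, 297, 306, 315, 324]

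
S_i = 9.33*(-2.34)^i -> [9.33, -21.83, 51.09, -119.54, 279.73]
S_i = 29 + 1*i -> [29, 30, 31, 32, 33]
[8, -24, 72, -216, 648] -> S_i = 8*-3^i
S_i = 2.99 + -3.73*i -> [2.99, -0.74, -4.47, -8.2, -11.93]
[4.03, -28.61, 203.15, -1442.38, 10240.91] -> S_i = 4.03*(-7.10)^i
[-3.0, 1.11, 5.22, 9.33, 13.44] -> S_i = -3.00 + 4.11*i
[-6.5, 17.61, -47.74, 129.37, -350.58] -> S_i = -6.50*(-2.71)^i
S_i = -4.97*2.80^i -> [-4.97, -13.92, -38.96, -109.1, -305.48]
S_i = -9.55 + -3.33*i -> [-9.55, -12.88, -16.21, -19.54, -22.87]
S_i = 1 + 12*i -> [1, 13, 25, 37, 49]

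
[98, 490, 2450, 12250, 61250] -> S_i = 98*5^i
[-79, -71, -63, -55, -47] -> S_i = -79 + 8*i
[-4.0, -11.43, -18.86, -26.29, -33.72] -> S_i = -4.00 + -7.43*i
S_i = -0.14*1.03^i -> [-0.14, -0.14, -0.15, -0.15, -0.16]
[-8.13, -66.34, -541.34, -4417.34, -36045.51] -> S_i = -8.13*8.16^i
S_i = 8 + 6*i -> [8, 14, 20, 26, 32]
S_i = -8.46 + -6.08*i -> [-8.46, -14.54, -20.62, -26.7, -32.78]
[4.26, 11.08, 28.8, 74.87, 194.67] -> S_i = 4.26*2.60^i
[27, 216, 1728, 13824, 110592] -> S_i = 27*8^i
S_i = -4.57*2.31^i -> [-4.57, -10.56, -24.39, -56.33, -130.13]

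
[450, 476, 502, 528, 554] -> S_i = 450 + 26*i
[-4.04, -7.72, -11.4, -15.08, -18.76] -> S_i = -4.04 + -3.68*i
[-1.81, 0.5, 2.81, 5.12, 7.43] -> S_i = -1.81 + 2.31*i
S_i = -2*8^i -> [-2, -16, -128, -1024, -8192]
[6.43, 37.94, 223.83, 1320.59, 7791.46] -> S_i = 6.43*5.90^i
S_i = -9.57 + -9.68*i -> [-9.57, -19.25, -28.93, -38.61, -48.29]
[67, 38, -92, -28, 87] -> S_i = Random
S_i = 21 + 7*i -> [21, 28, 35, 42, 49]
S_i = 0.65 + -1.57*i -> [0.65, -0.92, -2.49, -4.06, -5.63]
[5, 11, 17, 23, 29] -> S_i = 5 + 6*i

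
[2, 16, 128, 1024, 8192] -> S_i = 2*8^i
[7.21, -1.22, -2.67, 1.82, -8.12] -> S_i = Random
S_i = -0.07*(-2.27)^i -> [-0.07, 0.16, -0.36, 0.82, -1.86]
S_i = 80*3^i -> [80, 240, 720, 2160, 6480]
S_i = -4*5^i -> [-4, -20, -100, -500, -2500]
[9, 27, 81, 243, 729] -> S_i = 9*3^i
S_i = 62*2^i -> [62, 124, 248, 496, 992]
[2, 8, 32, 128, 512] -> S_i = 2*4^i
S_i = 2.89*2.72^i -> [2.89, 7.86, 21.38, 58.16, 158.19]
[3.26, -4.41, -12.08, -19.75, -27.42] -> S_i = 3.26 + -7.67*i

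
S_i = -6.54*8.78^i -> [-6.54, -57.42, -504.16, -4426.51, -38864.74]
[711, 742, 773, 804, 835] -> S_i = 711 + 31*i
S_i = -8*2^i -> [-8, -16, -32, -64, -128]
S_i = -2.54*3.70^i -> [-2.54, -9.4, -34.77, -128.66, -476.04]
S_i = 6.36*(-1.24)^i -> [6.36, -7.89, 9.78, -12.13, 15.04]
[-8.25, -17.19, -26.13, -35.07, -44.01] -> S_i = -8.25 + -8.94*i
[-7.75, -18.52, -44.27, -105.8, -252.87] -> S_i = -7.75*2.39^i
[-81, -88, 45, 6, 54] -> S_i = Random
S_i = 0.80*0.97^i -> [0.8, 0.78, 0.75, 0.73, 0.71]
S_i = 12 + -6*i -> [12, 6, 0, -6, -12]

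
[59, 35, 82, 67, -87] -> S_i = Random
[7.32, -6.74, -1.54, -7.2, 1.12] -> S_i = Random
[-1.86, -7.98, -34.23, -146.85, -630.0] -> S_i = -1.86*4.29^i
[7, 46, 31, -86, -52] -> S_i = Random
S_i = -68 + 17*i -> [-68, -51, -34, -17, 0]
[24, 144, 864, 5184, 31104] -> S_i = 24*6^i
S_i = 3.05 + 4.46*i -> [3.05, 7.51, 11.97, 16.43, 20.89]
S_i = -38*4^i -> [-38, -152, -608, -2432, -9728]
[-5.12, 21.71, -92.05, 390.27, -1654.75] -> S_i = -5.12*(-4.24)^i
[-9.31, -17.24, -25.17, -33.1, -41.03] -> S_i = -9.31 + -7.93*i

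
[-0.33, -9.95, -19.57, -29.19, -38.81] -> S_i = -0.33 + -9.62*i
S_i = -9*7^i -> [-9, -63, -441, -3087, -21609]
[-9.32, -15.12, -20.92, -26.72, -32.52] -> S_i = -9.32 + -5.80*i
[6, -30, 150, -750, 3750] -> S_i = 6*-5^i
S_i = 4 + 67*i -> [4, 71, 138, 205, 272]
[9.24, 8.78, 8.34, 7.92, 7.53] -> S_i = 9.24*0.95^i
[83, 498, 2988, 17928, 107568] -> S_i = 83*6^i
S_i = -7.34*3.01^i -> [-7.34, -22.09, -66.5, -200.17, -602.51]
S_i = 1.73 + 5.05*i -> [1.73, 6.78, 11.83, 16.88, 21.93]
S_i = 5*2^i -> [5, 10, 20, 40, 80]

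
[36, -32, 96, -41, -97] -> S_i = Random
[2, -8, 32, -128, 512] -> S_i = 2*-4^i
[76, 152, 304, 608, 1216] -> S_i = 76*2^i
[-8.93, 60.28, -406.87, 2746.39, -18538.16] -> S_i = -8.93*(-6.75)^i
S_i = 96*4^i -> [96, 384, 1536, 6144, 24576]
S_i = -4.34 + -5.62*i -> [-4.34, -9.96, -15.58, -21.2, -26.82]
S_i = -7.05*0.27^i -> [-7.05, -1.9, -0.51, -0.14, -0.04]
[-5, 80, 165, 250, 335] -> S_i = -5 + 85*i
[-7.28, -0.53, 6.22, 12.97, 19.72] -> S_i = -7.28 + 6.75*i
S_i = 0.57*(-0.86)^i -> [0.57, -0.49, 0.42, -0.36, 0.31]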